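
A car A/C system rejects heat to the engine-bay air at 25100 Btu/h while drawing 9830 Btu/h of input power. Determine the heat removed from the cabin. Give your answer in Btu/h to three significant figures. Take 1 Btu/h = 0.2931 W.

15300 Btu/h

For a cyclic device the first law requires Q̇_H = Q̇_C + Ẇ.
Q̇_C = Q̇_H − Ẇ = 15270 Btu/h.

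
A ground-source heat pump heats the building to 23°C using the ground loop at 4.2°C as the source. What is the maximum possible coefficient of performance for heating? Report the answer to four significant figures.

In absolute terms T_C = 277.35 K and T_H = 296.15 K, so ΔT = 18.80 K.
For a reversible cycle, COP_Carnot = T_H/ΔT = 296.15/18.80 = 15.75.

15.75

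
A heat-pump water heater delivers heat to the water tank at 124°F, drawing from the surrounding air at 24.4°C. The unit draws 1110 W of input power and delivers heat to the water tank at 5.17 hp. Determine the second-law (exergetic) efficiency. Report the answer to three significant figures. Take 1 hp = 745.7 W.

Converting, Q̇_H = 5.170 hp = 3855 W, so COP_actual = Q̇_H/Ẇ = 3855/1110 = 3.473.
In absolute terms T_C = 297.55 K and T_H = 324.26 K, so ΔT = 26.71 K.
COP_Carnot = T_H/ΔT = 324.26/26.71 = 12.14.
η_II = COP_actual/COP_Carnot = 3.473/12.14 = 0.2861.

0.286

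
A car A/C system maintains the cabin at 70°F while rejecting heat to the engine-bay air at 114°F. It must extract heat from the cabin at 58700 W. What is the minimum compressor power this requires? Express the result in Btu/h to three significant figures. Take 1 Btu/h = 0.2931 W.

16600 Btu/h

In absolute terms T_C = 294.26 K and T_H = 318.71 K, so ΔT = 24.44 K.
COP_Carnot = T_C/ΔT = 294.26/24.44 = 12.04.
Ẇ_min = Q̇/COP_Carnot = 58700/12.04 = 4876 W = 16640 Btu/h.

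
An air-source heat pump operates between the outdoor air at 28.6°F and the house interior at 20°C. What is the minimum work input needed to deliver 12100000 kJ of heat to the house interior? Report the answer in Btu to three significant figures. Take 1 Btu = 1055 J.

856000 Btu

In absolute terms T_C = 271.26 K and T_H = 293.15 K, so ΔT = 21.89 K.
The reversible limit is COP_HP = T_H/ΔT = 13.39, so W_min = Q_H/COP = Q_H·ΔT/T_H.
W_min = 12100000 × 21.89/293.15 = 903500 kJ = 856400 Btu.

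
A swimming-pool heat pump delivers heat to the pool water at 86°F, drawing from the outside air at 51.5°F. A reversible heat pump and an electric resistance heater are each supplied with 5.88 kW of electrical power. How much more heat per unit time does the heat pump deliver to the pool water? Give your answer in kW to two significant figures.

In absolute terms T_C = 283.98 K and T_H = 303.15 K, so ΔT = 19.17 K.
COP_Carnot = T_H/ΔT = 303.15/19.17 = 15.82.
The heat pump delivers Q̇_H = COP × Ẇ = 93.00 kW; the resistance heater delivers Ẇ = 5.880 kW.
Extra = (COP − 1)·Ẇ = 87.12 kW.

87 kW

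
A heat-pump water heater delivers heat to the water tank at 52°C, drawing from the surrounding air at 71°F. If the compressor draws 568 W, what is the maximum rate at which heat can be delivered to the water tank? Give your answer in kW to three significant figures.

6.09 kW

In absolute terms T_C = 294.82 K and T_H = 325.15 K, so ΔT = 30.33 K.
COP_Carnot = T_H/ΔT = 325.15/30.33 = 10.72.
Q̇_max = COP_Carnot × Ẇ = 10.72 × 568.0 W = 6089 W = 6.089 kW.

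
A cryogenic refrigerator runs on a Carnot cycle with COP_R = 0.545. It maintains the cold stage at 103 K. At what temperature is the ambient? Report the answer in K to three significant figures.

COP_R = T_C/(T_H − T_C) gives T_H − T_C = T_C/COP.
With T_C = 103.00 K, T_H = 103.00 × (1 + 1/0.545) = 291.99 K.

292 K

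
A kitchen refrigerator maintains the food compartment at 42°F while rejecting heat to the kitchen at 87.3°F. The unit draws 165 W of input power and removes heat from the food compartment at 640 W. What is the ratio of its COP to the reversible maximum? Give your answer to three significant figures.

COP_actual = Q̇_C/Ẇ = 640.0/165.0 = 3.879.
In absolute terms T_C = 278.71 K and T_H = 303.87 K, so ΔT = 25.17 K.
COP_Carnot = T_C/ΔT = 278.71/25.17 = 11.07.
η_II = COP_actual/COP_Carnot = 3.879/11.07 = 0.3502.

0.350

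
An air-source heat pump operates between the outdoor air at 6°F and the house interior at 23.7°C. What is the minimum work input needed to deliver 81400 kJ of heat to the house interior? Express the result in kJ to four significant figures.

In absolute terms T_C = 258.71 K and T_H = 296.85 K, so ΔT = 38.14 K.
The reversible limit is COP_HP = T_H/ΔT = 7.782, so W_min = Q_H/COP = Q_H·ΔT/T_H.
W_min = 81400 × 38.14/296.85 = 10460 kJ.

10460 kJ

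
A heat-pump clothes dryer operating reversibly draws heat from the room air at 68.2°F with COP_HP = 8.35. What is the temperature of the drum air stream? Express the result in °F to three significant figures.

COP_HP = T_H/(T_H − T_C) rearranges to T_H = COP·T_C/(COP − 1).
With T_C = 293.26 K, T_H = 8.35 × 293.26/7.350 = 333.16 K.
Converting, 333.16 K = 140.02°F.

140 °F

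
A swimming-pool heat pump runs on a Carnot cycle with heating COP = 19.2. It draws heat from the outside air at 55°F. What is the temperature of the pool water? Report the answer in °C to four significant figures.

28.49 °C

COP_HP = T_H/(T_H − T_C) rearranges to T_H = COP·T_C/(COP − 1).
With T_C = 285.93 K, T_H = 19.2 × 285.93/18.20 = 301.64 K.
Converting, 301.64 K = 28.49°C.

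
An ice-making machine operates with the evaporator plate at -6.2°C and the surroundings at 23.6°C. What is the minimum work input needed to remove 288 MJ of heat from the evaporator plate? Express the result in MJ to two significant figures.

In absolute terms T_C = 266.95 K and T_H = 296.75 K, so ΔT = 29.80 K.
The reversible limit is COP_R = T_C/ΔT = 8.958, so W_min = Q_C/COP = Q_C·ΔT/T_C.
W_min = 288.0 × 29.80/266.95 = 32.15 MJ.

32 MJ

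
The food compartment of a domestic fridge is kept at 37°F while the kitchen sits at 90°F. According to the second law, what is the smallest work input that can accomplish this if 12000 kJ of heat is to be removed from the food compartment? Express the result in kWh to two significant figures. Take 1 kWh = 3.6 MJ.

0.36 kWh

In absolute terms T_C = 275.93 K and T_H = 305.37 K, so ΔT = 29.44 K.
The reversible limit is COP_R = T_C/ΔT = 9.371, so W_min = Q_C/COP = Q_C·ΔT/T_C.
W_min = 12000 × 29.44/275.93 = 1281 kJ = 0.3557 kWh.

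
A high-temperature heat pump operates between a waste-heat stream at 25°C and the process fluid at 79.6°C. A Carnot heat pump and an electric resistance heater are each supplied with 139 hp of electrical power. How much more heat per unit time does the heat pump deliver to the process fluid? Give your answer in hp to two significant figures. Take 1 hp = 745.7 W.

In absolute terms T_C = 298.15 K and T_H = 352.75 K, so ΔT = 54.60 K.
COP_Carnot = T_H/ΔT = 352.75/54.60 = 6.461.
The heat pump delivers Q̇_H = COP × Ẇ = 898.0 hp; the resistance heater delivers Ẇ = 139.0 hp.
Extra = (COP − 1)·Ẇ = 759.0 hp.

760 hp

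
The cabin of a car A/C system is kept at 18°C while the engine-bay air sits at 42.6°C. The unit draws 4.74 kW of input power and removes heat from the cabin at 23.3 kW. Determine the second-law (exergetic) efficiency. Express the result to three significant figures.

0.415

COP_actual = Q̇_C/Ẇ = 23.30/4.740 = 4.916.
In absolute terms T_C = 291.15 K and T_H = 315.75 K, so ΔT = 24.60 K.
COP_Carnot = T_C/ΔT = 291.15/24.60 = 11.84.
η_II = COP_actual/COP_Carnot = 4.916/11.84 = 0.4153.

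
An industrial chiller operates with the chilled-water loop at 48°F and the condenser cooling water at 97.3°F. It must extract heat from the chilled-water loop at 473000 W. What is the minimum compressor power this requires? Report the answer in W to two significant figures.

In absolute terms T_C = 282.04 K and T_H = 309.43 K, so ΔT = 27.39 K.
COP_Carnot = T_C/ΔT = 282.04/27.39 = 10.30.
Ẇ_min = Q̇/COP_Carnot = 473000/10.30 = 45930 W.

46000 W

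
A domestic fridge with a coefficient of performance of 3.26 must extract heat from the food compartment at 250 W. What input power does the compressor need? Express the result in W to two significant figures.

77 W

Ẇ = Q̇_C/COP = 250.0/3.26 = 76.69 W.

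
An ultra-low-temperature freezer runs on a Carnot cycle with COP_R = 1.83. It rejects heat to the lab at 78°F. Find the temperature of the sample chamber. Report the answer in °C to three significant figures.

For a Carnot refrigerator COP_R = T_C/(T_H − T_C), so T_C = COP·T_H/(1 + COP).
With T_H = 298.71 K, T_C = 1.83 × 298.71/2.830 = 193.16 K.
Converting, 193.16 K = -79.99°C.

-80.0 °C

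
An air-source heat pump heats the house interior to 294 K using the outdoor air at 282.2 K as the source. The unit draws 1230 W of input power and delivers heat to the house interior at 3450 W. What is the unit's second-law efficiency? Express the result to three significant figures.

COP_actual = Q̇_H/Ẇ = 3450/1230 = 2.805.
The reservoir spacing is ΔT = 294 − 282.2 = 11.80 K.
COP_Carnot = T_H/ΔT = 294.00/11.80 = 24.92.
η_II = COP_actual/COP_Carnot = 2.805/24.92 = 0.1126.

0.113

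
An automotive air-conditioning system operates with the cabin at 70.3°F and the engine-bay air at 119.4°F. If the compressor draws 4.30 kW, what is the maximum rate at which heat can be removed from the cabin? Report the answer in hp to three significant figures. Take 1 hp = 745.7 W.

In absolute terms T_C = 294.43 K and T_H = 321.71 K, so ΔT = 27.28 K.
COP_Carnot = T_C/ΔT = 294.43/27.28 = 10.79.
Q̇_max = COP_Carnot × Ẇ = 10.79 × 4.300 kW = 46.41 kW = 62.24 hp.

62.2 hp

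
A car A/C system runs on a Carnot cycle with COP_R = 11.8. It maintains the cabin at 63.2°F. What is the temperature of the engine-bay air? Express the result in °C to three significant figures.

42.0 °C

COP_R = T_C/(T_H − T_C) gives T_H − T_C = T_C/COP.
With T_C = 290.48 K, T_H = 290.48 × (1 + 1/11.8) = 315.10 K.
Converting, 315.10 K = 41.95°C.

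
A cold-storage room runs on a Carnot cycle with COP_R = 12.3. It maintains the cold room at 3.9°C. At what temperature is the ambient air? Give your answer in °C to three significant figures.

COP_R = T_C/(T_H − T_C) gives T_H − T_C = T_C/COP.
With T_C = 277.05 K, T_H = 277.05 × (1 + 1/12.3) = 299.57 K.
Converting, 299.57 K = 26.42°C.

26.4 °C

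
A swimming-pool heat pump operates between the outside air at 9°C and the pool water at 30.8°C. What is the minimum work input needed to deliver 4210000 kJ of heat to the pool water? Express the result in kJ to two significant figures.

In absolute terms T_C = 282.15 K and T_H = 303.95 K, so ΔT = 21.80 K.
The reversible limit is COP_HP = T_H/ΔT = 13.94, so W_min = Q_H/COP = Q_H·ΔT/T_H.
W_min = 4210000 × 21.80/303.95 = 302000 kJ.

300000 kJ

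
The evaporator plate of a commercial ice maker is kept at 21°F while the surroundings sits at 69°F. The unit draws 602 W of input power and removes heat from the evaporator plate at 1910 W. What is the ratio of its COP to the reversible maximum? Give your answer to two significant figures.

0.32

COP_actual = Q̇_C/Ẇ = 1910/602.0 = 3.173.
In absolute terms T_C = 267.04 K and T_H = 293.71 K, so ΔT = 26.67 K.
COP_Carnot = T_C/ΔT = 267.04/26.67 = 10.01.
η_II = COP_actual/COP_Carnot = 3.173/10.01 = 0.3168.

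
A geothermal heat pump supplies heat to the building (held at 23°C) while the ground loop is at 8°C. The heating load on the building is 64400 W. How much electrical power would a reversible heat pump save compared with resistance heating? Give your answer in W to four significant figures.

61140 W

In absolute terms T_C = 281.15 K and T_H = 296.15 K, so ΔT = 15.00 K.
COP_Carnot = T_H/ΔT = 296.15/15.00 = 19.74.
Resistance heating needs Ẇ_res = Q̇_H = 64400 W; the reversible heat pump needs only Ẇ_hp = Q̇_H/COP = 3262 W.
Saving = 64400 − 3262 = 61140 W.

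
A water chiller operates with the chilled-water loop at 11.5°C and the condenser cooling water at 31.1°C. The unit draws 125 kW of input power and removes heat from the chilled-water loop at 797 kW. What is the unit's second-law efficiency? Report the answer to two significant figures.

COP_actual = Q̇_C/Ẇ = 797.0/125.0 = 6.376.
In absolute terms T_C = 284.65 K and T_H = 304.25 K, so ΔT = 19.60 K.
COP_Carnot = T_C/ΔT = 284.65/19.60 = 14.52.
η_II = COP_actual/COP_Carnot = 6.376/14.52 = 0.4390.

0.44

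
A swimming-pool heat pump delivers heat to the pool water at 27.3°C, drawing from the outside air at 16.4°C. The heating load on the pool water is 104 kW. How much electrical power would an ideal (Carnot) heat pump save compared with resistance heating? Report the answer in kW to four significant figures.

In absolute terms T_C = 289.55 K and T_H = 300.45 K, so ΔT = 10.90 K.
COP_Carnot = T_H/ΔT = 300.45/10.90 = 27.56.
Resistance heating needs Ẇ_res = Q̇_H = 104.0 kW; the reversible heat pump needs only Ẇ_hp = Q̇_H/COP = 3.773 kW.
Saving = 104.0 − 3.773 = 100.2 kW.

100.2 kW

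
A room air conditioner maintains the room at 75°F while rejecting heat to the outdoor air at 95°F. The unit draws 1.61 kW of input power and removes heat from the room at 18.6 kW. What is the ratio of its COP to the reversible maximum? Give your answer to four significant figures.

COP_actual = Q̇_C/Ẇ = 18.60/1.610 = 11.55.
In absolute terms T_C = 297.04 K and T_H = 308.15 K, so ΔT = 11.11 K.
COP_Carnot = T_C/ΔT = 297.04/11.11 = 26.73.
η_II = COP_actual/COP_Carnot = 11.55/26.73 = 0.4321.

0.4321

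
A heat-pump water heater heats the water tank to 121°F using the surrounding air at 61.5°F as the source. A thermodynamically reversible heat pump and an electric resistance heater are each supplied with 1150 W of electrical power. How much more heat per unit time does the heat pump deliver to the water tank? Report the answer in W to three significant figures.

In absolute terms T_C = 289.54 K and T_H = 322.59 K, so ΔT = 33.06 K.
COP_Carnot = T_H/ΔT = 322.59/33.06 = 9.759.
The heat pump delivers Q̇_H = COP × Ẇ = 11220 W; the resistance heater delivers Ẇ = 1150 W.
Extra = (COP − 1)·Ẇ = 10070 W.

10100 W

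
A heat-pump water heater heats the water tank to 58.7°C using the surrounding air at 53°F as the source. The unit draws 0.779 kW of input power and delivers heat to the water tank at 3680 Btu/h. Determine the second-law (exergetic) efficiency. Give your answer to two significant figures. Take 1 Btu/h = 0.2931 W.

Converting, Q̇_H = 3680 Btu/h = 1.079 kW, so COP_actual = Q̇_H/Ẇ = 1.079/0.7790 = 1.385.
In absolute terms T_C = 284.82 K and T_H = 331.85 K, so ΔT = 47.03 K.
COP_Carnot = T_H/ΔT = 331.85/47.03 = 7.056.
η_II = COP_actual/COP_Carnot = 1.385/7.056 = 0.1962.

0.20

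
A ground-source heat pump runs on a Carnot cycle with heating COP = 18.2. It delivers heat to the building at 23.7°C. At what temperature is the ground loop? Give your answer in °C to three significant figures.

7.39 °C

COP_HP = T_H/(T_H − T_C) gives T_H − T_C = T_H/COP.
With T_H = 296.85 K, T_C = 296.85 × (1 − 1/18.2) = 280.54 K.
Converting, 280.54 K = 7.39°C.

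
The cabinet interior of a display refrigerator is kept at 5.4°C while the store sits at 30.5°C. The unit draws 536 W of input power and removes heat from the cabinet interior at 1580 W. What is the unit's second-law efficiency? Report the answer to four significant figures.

0.2656

COP_actual = Q̇_C/Ẇ = 1580/536.0 = 2.948.
In absolute terms T_C = 278.55 K and T_H = 303.65 K, so ΔT = 25.10 K.
COP_Carnot = T_C/ΔT = 278.55/25.10 = 11.10.
η_II = COP_actual/COP_Carnot = 2.948/11.10 = 0.2656.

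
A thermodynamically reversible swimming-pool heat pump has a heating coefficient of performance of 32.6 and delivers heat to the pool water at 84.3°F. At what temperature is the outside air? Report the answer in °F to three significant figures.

COP_HP = T_H/(T_H − T_C) gives T_H − T_C = T_H/COP.
With T_H = 302.21 K, T_C = 302.21 × (1 − 1/32.6) = 292.94 K.
Converting, 292.94 K = 67.61°F.

67.6 °F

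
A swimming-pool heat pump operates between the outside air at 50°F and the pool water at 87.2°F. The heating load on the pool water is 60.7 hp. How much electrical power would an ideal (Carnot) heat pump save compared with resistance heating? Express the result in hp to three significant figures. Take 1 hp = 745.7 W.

In absolute terms T_C = 283.15 K and T_H = 303.82 K, so ΔT = 20.67 K.
COP_Carnot = T_H/ΔT = 303.82/20.67 = 14.70.
Resistance heating needs Ẇ_res = Q̇_H = 60.70 hp; the reversible heat pump needs only Ẇ_hp = Q̇_H/COP = 4.129 hp.
Saving = 60.70 − 4.129 = 56.57 hp.

56.6 hp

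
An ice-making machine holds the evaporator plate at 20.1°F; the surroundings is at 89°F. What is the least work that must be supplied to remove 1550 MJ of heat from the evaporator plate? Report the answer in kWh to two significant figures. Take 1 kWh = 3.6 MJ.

62 kWh

In absolute terms T_C = 266.54 K and T_H = 304.82 K, so ΔT = 38.28 K.
The reversible limit is COP_R = T_C/ΔT = 6.963, so W_min = Q_C/COP = Q_C·ΔT/T_C.
W_min = 1550 × 38.28/266.54 = 222.6 MJ = 61.83 kWh.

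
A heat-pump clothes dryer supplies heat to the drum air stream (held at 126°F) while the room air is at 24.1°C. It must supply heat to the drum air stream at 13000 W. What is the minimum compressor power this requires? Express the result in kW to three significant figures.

1.12 kW

In absolute terms T_C = 297.25 K and T_H = 325.37 K, so ΔT = 28.12 K.
COP_Carnot = T_H/ΔT = 325.37/28.12 = 11.57.
Ẇ_min = Q̇/COP_Carnot = 13000/11.57 = 1124 W = 1.124 kW.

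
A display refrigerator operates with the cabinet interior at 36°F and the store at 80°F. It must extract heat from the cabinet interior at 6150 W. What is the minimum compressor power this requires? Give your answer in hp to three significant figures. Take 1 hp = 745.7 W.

0.732 hp

In absolute terms T_C = 275.37 K and T_H = 299.82 K, so ΔT = 24.44 K.
COP_Carnot = T_C/ΔT = 275.37/24.44 = 11.27.
Ẇ_min = Q̇/COP_Carnot = 6150/11.27 = 545.9 W = 0.7321 hp.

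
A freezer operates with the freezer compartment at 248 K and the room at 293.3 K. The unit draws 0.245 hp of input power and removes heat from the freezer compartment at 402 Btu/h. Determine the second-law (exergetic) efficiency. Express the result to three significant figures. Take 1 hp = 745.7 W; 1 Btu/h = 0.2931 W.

Converting, Q̇_C = 402.0 Btu/h = 0.1580 hp, so COP_actual = Q̇_C/Ẇ = 0.1580/0.2450 = 0.6449.
The reservoir spacing is ΔT = 293.3 − 248 = 45.30 K.
COP_Carnot = T_C/ΔT = 248.00/45.30 = 5.475.
η_II = COP_actual/COP_Carnot = 0.6449/5.475 = 0.1178.

0.118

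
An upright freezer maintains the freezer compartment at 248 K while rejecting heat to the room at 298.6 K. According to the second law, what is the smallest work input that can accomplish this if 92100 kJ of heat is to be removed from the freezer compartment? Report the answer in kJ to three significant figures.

The reservoir spacing is ΔT = 298.6 − 248 = 50.60 K.
The reversible limit is COP_R = T_C/ΔT = 4.901, so W_min = Q_C/COP = Q_C·ΔT/T_C.
W_min = 92100 × 50.60/248.00 = 18790 kJ.

18800 kJ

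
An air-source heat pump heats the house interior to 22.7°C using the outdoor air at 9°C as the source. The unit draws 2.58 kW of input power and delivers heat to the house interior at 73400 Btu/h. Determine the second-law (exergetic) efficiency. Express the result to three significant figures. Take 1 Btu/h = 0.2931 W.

Converting, Q̇_H = 73400 Btu/h = 21.51 kW, so COP_actual = Q̇_H/Ẇ = 21.51/2.580 = 8.339.
In absolute terms T_C = 282.15 K and T_H = 295.85 K, so ΔT = 13.70 K.
COP_Carnot = T_H/ΔT = 295.85/13.70 = 21.59.
η_II = COP_actual/COP_Carnot = 8.339/21.59 = 0.3861.

0.386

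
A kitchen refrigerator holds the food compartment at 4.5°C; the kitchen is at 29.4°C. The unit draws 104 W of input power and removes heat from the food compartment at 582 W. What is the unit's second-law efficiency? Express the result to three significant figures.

0.502

COP_actual = Q̇_C/Ẇ = 582.0/104.0 = 5.596.
In absolute terms T_C = 277.65 K and T_H = 302.55 K, so ΔT = 24.90 K.
COP_Carnot = T_C/ΔT = 277.65/24.90 = 11.15.
η_II = COP_actual/COP_Carnot = 5.596/11.15 = 0.5019.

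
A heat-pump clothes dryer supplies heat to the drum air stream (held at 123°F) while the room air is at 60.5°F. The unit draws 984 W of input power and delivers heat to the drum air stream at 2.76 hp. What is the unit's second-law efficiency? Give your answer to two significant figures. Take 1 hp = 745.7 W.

0.22

Converting, Q̇_H = 2.760 hp = 2058 W, so COP_actual = Q̇_H/Ẇ = 2058/984.0 = 2.092.
In absolute terms T_C = 288.98 K and T_H = 323.71 K, so ΔT = 34.72 K.
COP_Carnot = T_H/ΔT = 323.71/34.72 = 9.323.
η_II = COP_actual/COP_Carnot = 2.092/9.323 = 0.2244.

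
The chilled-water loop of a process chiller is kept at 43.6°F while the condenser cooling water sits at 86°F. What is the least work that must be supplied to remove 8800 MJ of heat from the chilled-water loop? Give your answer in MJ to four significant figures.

741.4 MJ

In absolute terms T_C = 279.59 K and T_H = 303.15 K, so ΔT = 23.56 K.
The reversible limit is COP_R = T_C/ΔT = 11.87, so W_min = Q_C/COP = Q_C·ΔT/T_C.
W_min = 8800 × 23.56/279.59 = 741.4 MJ.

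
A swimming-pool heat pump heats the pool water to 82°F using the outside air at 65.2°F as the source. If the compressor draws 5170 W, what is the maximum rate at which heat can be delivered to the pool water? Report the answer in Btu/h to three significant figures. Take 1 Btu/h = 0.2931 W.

569000 Btu/h

In absolute terms T_C = 291.59 K and T_H = 300.93 K, so ΔT = 9.333 K.
COP_Carnot = T_H/ΔT = 300.93/9.333 = 32.24.
Q̇_max = COP_Carnot × Ẇ = 32.24 × 5170 W = 166700 W = 568700 Btu/h.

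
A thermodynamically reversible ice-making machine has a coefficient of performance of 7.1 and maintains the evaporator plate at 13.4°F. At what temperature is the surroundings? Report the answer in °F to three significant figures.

80.0 °F

COP_R = T_C/(T_H − T_C) gives T_H − T_C = T_C/COP.
With T_C = 262.82 K, T_H = 262.82 × (1 + 1/7.1) = 299.83 K.
Converting, 299.83 K = 80.03°F.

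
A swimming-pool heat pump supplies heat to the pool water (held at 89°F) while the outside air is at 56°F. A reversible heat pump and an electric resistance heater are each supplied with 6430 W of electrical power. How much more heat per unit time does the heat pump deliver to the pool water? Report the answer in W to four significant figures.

In absolute terms T_C = 286.48 K and T_H = 304.82 K, so ΔT = 18.33 K.
COP_Carnot = T_H/ΔT = 304.82/18.33 = 16.63.
The heat pump delivers Q̇_H = COP × Ẇ = 106900 W; the resistance heater delivers Ẇ = 6430 W.
Extra = (COP − 1)·Ẇ = 100500 W.

100500 W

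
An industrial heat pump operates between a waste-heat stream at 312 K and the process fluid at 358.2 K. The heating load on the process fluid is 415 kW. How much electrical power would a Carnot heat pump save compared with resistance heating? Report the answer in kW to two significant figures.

The reservoir spacing is ΔT = 358.2 − 312 = 46.20 K.
COP_Carnot = T_H/ΔT = 358.20/46.20 = 7.753.
Resistance heating needs Ẇ_res = Q̇_H = 415.0 kW; the reversible heat pump needs only Ẇ_hp = Q̇_H/COP = 53.53 kW.
Saving = 415.0 − 53.53 = 361.5 kW.

360 kW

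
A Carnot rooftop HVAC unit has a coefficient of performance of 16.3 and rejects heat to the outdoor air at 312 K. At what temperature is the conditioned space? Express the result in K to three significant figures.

294 K

For a Carnot refrigerator COP_R = T_C/(T_H − T_C), so T_C = COP·T_H/(1 + COP).
With T_H = 312.00 K, T_C = 16.3 × 312.00/17.30 = 293.97 K.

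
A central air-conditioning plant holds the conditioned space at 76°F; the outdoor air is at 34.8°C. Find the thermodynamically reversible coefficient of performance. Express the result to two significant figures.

In absolute terms T_C = 297.59 K and T_H = 307.95 K, so ΔT = 10.36 K.
For a reversible cycle, COP_Carnot = T_C/ΔT = 297.59/10.36 = 28.74.

29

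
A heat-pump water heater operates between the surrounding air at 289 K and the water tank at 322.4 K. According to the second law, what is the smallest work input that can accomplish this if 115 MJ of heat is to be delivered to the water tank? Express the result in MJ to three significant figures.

11.9 MJ

The reservoir spacing is ΔT = 322.4 − 289 = 33.40 K.
The reversible limit is COP_HP = T_H/ΔT = 9.653, so W_min = Q_H/COP = Q_H·ΔT/T_H.
W_min = 115.0 × 33.40/322.40 = 11.91 MJ.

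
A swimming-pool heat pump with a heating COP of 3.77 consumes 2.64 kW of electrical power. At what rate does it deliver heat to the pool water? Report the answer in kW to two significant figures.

Q̇_H = COP_HP × Ẇ = 3.77 × 2.640 = 9.953 kW.

10 kW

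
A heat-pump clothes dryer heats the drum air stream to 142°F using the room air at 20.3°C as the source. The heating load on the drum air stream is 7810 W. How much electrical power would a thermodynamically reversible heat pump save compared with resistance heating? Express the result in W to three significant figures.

6860 W

In absolute terms T_C = 293.45 K and T_H = 334.26 K, so ΔT = 40.81 K.
COP_Carnot = T_H/ΔT = 334.26/40.81 = 8.190.
Resistance heating needs Ẇ_res = Q̇_H = 7810 W; the reversible heat pump needs only Ẇ_hp = Q̇_H/COP = 953.6 W.
Saving = 7810 − 953.6 = 6856 W.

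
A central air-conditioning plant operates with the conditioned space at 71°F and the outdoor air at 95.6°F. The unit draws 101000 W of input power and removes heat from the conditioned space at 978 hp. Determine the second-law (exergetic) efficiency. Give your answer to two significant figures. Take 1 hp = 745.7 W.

0.33

Converting, Q̇_C = 978.0 hp = 729300 W, so COP_actual = Q̇_C/Ẇ = 729300/101000 = 7.221.
In absolute terms T_C = 294.82 K and T_H = 308.48 K, so ΔT = 13.67 K.
COP_Carnot = T_C/ΔT = 294.82/13.67 = 21.57.
η_II = COP_actual/COP_Carnot = 7.221/21.57 = 0.3347.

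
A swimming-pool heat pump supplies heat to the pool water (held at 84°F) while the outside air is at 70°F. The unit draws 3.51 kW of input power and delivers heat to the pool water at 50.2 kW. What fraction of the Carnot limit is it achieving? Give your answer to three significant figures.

COP_actual = Q̇_H/Ẇ = 50.20/3.510 = 14.30.
In absolute terms T_C = 294.26 K and T_H = 302.04 K, so ΔT = 7.778 K.
COP_Carnot = T_H/ΔT = 302.04/7.778 = 38.83.
η_II = COP_actual/COP_Carnot = 14.30/38.83 = 0.3683.

0.368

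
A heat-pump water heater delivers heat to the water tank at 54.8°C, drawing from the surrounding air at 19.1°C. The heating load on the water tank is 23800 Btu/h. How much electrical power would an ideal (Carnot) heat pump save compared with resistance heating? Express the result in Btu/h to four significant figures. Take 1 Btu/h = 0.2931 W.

In absolute terms T_C = 292.25 K and T_H = 327.95 K, so ΔT = 35.70 K.
COP_Carnot = T_H/ΔT = 327.95/35.70 = 9.186.
Resistance heating needs Ẇ_res = Q̇_H = 23800 Btu/h; the reversible heat pump needs only Ẇ_hp = Q̇_H/COP = 2591 Btu/h.
Saving = 23800 − 2591 = 21210 Btu/h.

21210 Btu/h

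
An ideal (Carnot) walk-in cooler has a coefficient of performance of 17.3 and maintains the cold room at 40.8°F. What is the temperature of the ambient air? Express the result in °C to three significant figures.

21.0 °C

COP_R = T_C/(T_H − T_C) gives T_H − T_C = T_C/COP.
With T_C = 278.04 K, T_H = 278.04 × (1 + 1/17.3) = 294.11 K.
Converting, 294.11 K = 20.96°C.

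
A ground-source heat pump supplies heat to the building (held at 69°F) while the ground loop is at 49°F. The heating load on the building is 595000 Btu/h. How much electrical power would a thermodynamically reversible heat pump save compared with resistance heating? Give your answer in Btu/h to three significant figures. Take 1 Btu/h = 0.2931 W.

In absolute terms T_C = 282.59 K and T_H = 293.71 K, so ΔT = 11.11 K.
COP_Carnot = T_H/ΔT = 293.71/11.11 = 26.43.
Resistance heating needs Ẇ_res = Q̇_H = 595000 Btu/h; the reversible heat pump needs only Ẇ_hp = Q̇_H/COP = 22510 Btu/h.
Saving = 595000 − 22510 = 572500 Btu/h.

572000 Btu/h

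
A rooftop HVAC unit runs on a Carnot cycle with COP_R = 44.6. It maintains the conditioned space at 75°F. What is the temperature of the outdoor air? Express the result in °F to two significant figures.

COP_R = T_C/(T_H − T_C) gives T_H − T_C = T_C/COP.
With T_C = 297.04 K, T_H = 297.04 × (1 + 1/44.6) = 303.70 K.
Converting, 303.70 K = 86.99°F.

87 °F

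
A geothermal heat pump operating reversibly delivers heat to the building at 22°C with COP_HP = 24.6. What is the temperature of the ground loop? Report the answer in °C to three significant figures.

COP_HP = T_H/(T_H − T_C) gives T_H − T_C = T_H/COP.
With T_H = 295.15 K, T_C = 295.15 × (1 − 1/24.6) = 283.15 K.
Converting, 283.15 K = 10.00°C.

10.0 °C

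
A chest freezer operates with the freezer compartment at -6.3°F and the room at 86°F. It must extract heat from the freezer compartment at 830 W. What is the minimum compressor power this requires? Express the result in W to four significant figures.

169.0 W

In absolute terms T_C = 251.87 K and T_H = 303.15 K, so ΔT = 51.28 K.
COP_Carnot = T_C/ΔT = 251.87/51.28 = 4.912.
Ẇ_min = Q̇/COP_Carnot = 830.0/4.912 = 169.0 W.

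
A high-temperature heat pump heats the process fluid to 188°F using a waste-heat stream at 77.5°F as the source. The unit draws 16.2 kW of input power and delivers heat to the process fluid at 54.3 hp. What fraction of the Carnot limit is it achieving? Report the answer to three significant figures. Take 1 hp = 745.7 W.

0.426

Converting, Q̇_H = 54.30 hp = 40.49 kW, so COP_actual = Q̇_H/Ẇ = 40.49/16.20 = 2.499.
In absolute terms T_C = 298.43 K and T_H = 359.82 K, so ΔT = 61.39 K.
COP_Carnot = T_H/ΔT = 359.82/61.39 = 5.861.
η_II = COP_actual/COP_Carnot = 2.499/5.861 = 0.4264.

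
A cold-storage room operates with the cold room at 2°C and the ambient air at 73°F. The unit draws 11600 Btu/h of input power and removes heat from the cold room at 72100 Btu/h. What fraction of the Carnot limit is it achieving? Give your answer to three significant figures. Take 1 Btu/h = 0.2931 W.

0.469

COP_actual = Q̇_C/Ẇ = 72100/11600 = 6.216.
In absolute terms T_C = 275.15 K and T_H = 295.93 K, so ΔT = 20.78 K.
COP_Carnot = T_C/ΔT = 275.15/20.78 = 13.24.
η_II = COP_actual/COP_Carnot = 6.216/13.24 = 0.4694.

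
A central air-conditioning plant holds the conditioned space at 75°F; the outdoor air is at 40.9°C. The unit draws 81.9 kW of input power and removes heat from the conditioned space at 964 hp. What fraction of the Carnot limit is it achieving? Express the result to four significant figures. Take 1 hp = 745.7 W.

0.5027

Converting, Q̇_C = 964.0 hp = 718.9 kW, so COP_actual = Q̇_C/Ẇ = 718.9/81.90 = 8.777.
In absolute terms T_C = 297.04 K and T_H = 314.05 K, so ΔT = 17.01 K.
COP_Carnot = T_C/ΔT = 297.04/17.01 = 17.46.
η_II = COP_actual/COP_Carnot = 8.777/17.46 = 0.5027.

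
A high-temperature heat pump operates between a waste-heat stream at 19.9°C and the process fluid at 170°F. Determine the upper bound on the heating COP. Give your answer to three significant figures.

6.16

In absolute terms T_C = 293.05 K and T_H = 349.82 K, so ΔT = 56.77 K.
For a reversible cycle, COP_Carnot = T_H/ΔT = 349.82/56.77 = 6.162.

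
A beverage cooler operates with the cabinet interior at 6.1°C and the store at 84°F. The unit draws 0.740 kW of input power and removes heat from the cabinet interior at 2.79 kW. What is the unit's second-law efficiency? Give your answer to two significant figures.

COP_actual = Q̇_C/Ẇ = 2.790/0.7400 = 3.770.
In absolute terms T_C = 279.25 K and T_H = 302.04 K, so ΔT = 22.79 K.
COP_Carnot = T_C/ΔT = 279.25/22.79 = 12.25.
η_II = COP_actual/COP_Carnot = 3.770/12.25 = 0.3077.

0.31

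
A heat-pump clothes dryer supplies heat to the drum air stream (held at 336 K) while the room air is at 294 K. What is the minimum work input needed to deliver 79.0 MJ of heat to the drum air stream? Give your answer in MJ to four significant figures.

9.875 MJ

The reservoir spacing is ΔT = 336 − 294 = 42.00 K.
The reversible limit is COP_HP = T_H/ΔT = 8.000, so W_min = Q_H/COP = Q_H·ΔT/T_H.
W_min = 79.00 × 42.00/336.00 = 9.875 MJ.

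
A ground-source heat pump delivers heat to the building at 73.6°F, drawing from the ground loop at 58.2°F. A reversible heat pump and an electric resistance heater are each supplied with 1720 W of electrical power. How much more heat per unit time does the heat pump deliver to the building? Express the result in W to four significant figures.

In absolute terms T_C = 287.71 K and T_H = 296.26 K, so ΔT = 8.556 K.
COP_Carnot = T_H/ΔT = 296.26/8.556 = 34.63.
The heat pump delivers Q̇_H = COP × Ẇ = 59560 W; the resistance heater delivers Ẇ = 1720 W.
Extra = (COP − 1)·Ẇ = 57840 W.

57840 W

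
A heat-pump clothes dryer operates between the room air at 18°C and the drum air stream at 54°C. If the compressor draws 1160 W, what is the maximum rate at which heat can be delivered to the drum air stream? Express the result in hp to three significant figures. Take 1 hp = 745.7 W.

14.1 hp

In absolute terms T_C = 291.15 K and T_H = 327.15 K, so ΔT = 36.00 K.
COP_Carnot = T_H/ΔT = 327.15/36.00 = 9.088.
Q̇_max = COP_Carnot × Ẇ = 9.088 × 1160 W = 10540 W = 14.14 hp.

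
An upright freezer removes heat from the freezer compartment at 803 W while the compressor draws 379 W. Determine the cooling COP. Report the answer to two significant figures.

2.1

The first law gives Q̇_H = Q̇_C + Ẇ, so the three rates are Q̇_C = 803.0, Q̇_H = 1182, Ẇ = 379.0 W.
COP_R = Q̇_C/Ẇ = 803.0/379.0 = 2.119.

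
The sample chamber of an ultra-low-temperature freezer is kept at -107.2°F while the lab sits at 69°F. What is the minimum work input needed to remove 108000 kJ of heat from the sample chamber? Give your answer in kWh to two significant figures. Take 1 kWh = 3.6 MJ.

In absolute terms T_C = 195.82 K and T_H = 293.71 K, so ΔT = 97.89 K.
The reversible limit is COP_R = T_C/ΔT = 2.000, so W_min = Q_C/COP = Q_C·ΔT/T_C.
W_min = 108000 × 97.89/195.82 = 53990 kJ = 15.00 kWh.

15 kWh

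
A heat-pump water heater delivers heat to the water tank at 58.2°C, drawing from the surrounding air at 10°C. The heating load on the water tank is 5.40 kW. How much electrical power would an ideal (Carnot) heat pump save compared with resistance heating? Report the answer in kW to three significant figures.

In absolute terms T_C = 283.15 K and T_H = 331.35 K, so ΔT = 48.20 K.
COP_Carnot = T_H/ΔT = 331.35/48.20 = 6.874.
Resistance heating needs Ẇ_res = Q̇_H = 5.400 kW; the reversible heat pump needs only Ẇ_hp = Q̇_H/COP = 0.7855 kW.
Saving = 5.400 − 0.7855 = 4.614 kW.

4.61 kW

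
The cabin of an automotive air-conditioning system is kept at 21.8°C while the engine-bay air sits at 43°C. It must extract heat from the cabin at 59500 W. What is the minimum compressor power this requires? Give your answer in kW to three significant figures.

In absolute terms T_C = 294.95 K and T_H = 316.15 K, so ΔT = 21.20 K.
COP_Carnot = T_C/ΔT = 294.95/21.20 = 13.91.
Ẇ_min = Q̇/COP_Carnot = 59500/13.91 = 4277 W = 4.277 kW.

4.28 kW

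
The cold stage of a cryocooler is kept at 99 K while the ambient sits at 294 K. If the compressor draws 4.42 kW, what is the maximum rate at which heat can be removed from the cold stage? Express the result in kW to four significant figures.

2.244 kW

The reservoir spacing is ΔT = 294 − 99 = 195.0 K.
COP_Carnot = T_C/ΔT = 99.00/195.0 = 0.5077.
Q̇_max = COP_Carnot × Ẇ = 0.5077 × 4.420 kW = 2.244 kW.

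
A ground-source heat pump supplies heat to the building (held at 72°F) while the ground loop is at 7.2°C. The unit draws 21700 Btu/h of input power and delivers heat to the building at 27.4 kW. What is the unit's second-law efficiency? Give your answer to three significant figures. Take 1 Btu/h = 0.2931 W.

Converting, Q̇_H = 27.40 kW = 93480 Btu/h, so COP_actual = Q̇_H/Ẇ = 93480/21700 = 4.308.
In absolute terms T_C = 280.35 K and T_H = 295.37 K, so ΔT = 15.02 K.
COP_Carnot = T_H/ΔT = 295.37/15.02 = 19.66.
η_II = COP_actual/COP_Carnot = 4.308/19.66 = 0.2191.

0.219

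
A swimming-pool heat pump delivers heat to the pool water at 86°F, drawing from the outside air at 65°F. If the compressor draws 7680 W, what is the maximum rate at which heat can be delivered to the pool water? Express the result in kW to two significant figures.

In absolute terms T_C = 291.48 K and T_H = 303.15 K, so ΔT = 11.67 K.
COP_Carnot = T_H/ΔT = 303.15/11.67 = 25.98.
Q̇_max = COP_Carnot × Ẇ = 25.98 × 7680 W = 199600 W = 199.6 kW.

200 kW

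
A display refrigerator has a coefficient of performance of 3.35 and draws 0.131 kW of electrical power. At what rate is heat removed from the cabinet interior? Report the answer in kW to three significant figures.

Q̇_C = COP × Ẇ = 3.35 × 0.1310 = 0.4389 kW.

0.439 kW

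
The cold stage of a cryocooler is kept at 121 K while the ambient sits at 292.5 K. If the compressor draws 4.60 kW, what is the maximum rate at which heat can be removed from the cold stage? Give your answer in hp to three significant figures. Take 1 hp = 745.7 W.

4.35 hp

The reservoir spacing is ΔT = 292.5 − 121 = 171.5 K.
COP_Carnot = T_C/ΔT = 121.00/171.5 = 0.7055.
Q̇_max = COP_Carnot × Ẇ = 0.7055 × 4.600 kW = 3.245 kW = 4.352 hp.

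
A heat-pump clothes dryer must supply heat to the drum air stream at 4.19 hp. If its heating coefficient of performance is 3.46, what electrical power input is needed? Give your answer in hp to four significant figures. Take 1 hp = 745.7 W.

1.211 hp

Ẇ = Q̇_H/COP_HP = 4.190/3.46 = 1.211 hp.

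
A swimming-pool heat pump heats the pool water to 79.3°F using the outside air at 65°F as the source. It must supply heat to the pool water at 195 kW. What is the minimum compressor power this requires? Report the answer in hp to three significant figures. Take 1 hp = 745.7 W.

6.94 hp

In absolute terms T_C = 291.48 K and T_H = 299.43 K, so ΔT = 7.944 K.
COP_Carnot = T_H/ΔT = 299.43/7.944 = 37.69.
Ẇ_min = Q̇/COP_Carnot = 195.0/37.69 = 5.174 kW = 6.938 hp.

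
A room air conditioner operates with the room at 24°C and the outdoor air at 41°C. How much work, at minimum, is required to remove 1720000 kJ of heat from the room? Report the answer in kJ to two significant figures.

98000 kJ

In absolute terms T_C = 297.15 K and T_H = 314.15 K, so ΔT = 17.00 K.
The reversible limit is COP_R = T_C/ΔT = 17.48, so W_min = Q_C/COP = Q_C·ΔT/T_C.
W_min = 1720000 × 17.00/297.15 = 98400 kJ.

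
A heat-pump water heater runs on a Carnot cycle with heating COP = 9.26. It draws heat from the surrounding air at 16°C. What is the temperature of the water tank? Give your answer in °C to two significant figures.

51 °C

COP_HP = T_H/(T_H − T_C) rearranges to T_H = COP·T_C/(COP − 1).
With T_C = 289.15 K, T_H = 9.26 × 289.15/8.260 = 324.16 K.
Converting, 324.16 K = 51.01°C.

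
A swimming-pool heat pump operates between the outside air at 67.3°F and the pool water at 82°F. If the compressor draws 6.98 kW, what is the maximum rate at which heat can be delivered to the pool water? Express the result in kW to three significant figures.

In absolute terms T_C = 292.76 K and T_H = 300.93 K, so ΔT = 8.167 K.
COP_Carnot = T_H/ΔT = 300.93/8.167 = 36.85.
Q̇_max = COP_Carnot × Ẇ = 36.85 × 6.980 kW = 257.2 kW.

257 kW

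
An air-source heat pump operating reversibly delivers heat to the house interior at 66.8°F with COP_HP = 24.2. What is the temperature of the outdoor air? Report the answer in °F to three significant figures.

COP_HP = T_H/(T_H − T_C) gives T_H − T_C = T_H/COP.
With T_H = 292.48 K, T_C = 292.48 × (1 − 1/24.2) = 280.40 K.
Converting, 280.40 K = 45.05°F.

45.0 °F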